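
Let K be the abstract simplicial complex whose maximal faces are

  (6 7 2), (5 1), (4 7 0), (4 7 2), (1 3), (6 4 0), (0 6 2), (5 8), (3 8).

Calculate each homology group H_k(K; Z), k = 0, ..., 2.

Order the vertices as 0 < 1 < 2 < 3 < 4 < 5 < 6 < 7 < 8. Listing each simplex with vertices in this order, K has dimension 2 with simplices:

  0-simplices (9): [0], [1], [2], [3], [4], [5], [6], [7], [8]
  1-simplices (14): [0,2], [0,4], [0,6], [0,7], [1,3], [1,5], [2,4], [2,6], [2,7], [3,8], [4,6], [4,7], [5,8], [6,7]
  2-simplices (5): [0,2,6], [0,4,6], [0,4,7], [2,4,7], [2,6,7]

so the chain groups are C_0 ≅ Z^9, C_1 ≅ Z^14, C_2 ≅ Z^5.

Boundary ∂_1: C_1 → C_0 is given by ∂[p,q] = [q] − [p]. For instance
  ∂[3,8] = [8] − [3].
The resulting 9×14 matrix has rank 7, and its Smith normal form has invariant factors (1,1,1,1,1,1,1).

∂_2: C_2 → C_1 sends each 2-simplex [p,q,r] to [q,r] − [p,r] + [p,q]. For instance
  ∂[2,4,7] = [4,7] − [2,7] + [2,4],
  ∂[0,4,6] = [4,6] − [0,6] + [0,4].
The resulting 14×5 matrix has rank 5, and its Smith normal form has invariant factors (1,1,1,1,1).

Computing H_k = (kernel of ∂_k) / (image of ∂_{k+1}):

  H_0: rank C_0 − rank ∂_1 = 9 − 7 = 2, and the invariant factors of ∂_1 are all 1, so H_0 ≅ Z^2.
  H_1: rank ker ∂_1 − rank ∂_2 = (14 − 7) − 5 = 2, and the invariant factors of ∂_2 are all 1, so H_1 ≅ Z^2.
  H_2: rank ker ∂_2 − rank ∂_3 = (5 − 5) − 0 = 0, and there is no ∂_3, so H_2 ≅ 0.

As a check, the Euler characteristic is 9 − 14 + 5 = 0, which agrees with 2 − 2 + 0 = 0.

H_0 ≅ Z^2,  H_1 ≅ Z^2,  H_2 = 0.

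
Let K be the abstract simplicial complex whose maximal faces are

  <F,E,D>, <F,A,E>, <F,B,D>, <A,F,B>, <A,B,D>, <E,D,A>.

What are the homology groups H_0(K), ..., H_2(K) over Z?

K has 5 vertices, 9 edges, 6 triangles.
rank ∂_0 = 0, rank ∂_1 = 4 ⇒ b_0 = 5 − 0 − 4 = 1; all invariant factors of ∂_1 are 1 so no torsion. So H_0 ≅ Z.
rank ∂_1 = 4, rank ∂_2 = 5 ⇒ b_1 = 9 − 4 − 5 = 0; all invariant factors of ∂_2 are 1 so no torsion. So H_1 ≅ 0.
rank ∂_2 = 5, rank ∂_3 = 0 ⇒ b_2 = 6 − 5 − 0 = 1. So H_2 ≅ Z.

H_0 ≅ Z,  H_1 = 0,  H_2 ≅ Z.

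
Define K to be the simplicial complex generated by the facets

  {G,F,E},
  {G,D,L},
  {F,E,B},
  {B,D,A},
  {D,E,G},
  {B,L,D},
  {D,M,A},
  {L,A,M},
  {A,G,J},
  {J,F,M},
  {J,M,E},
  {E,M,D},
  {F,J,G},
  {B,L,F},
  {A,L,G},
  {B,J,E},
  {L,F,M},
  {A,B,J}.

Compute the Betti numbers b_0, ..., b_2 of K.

b_0 = 1, b_1 = 1, b_2 = 0.

Take the total order A < B < D < E < F < G < J < L < M on the vertex set. Then K (dimension 2) consists of the simplices:

  0-simplices (9): A, B, D, E, F, G, J, L, M
  1-simplices (27): AB, AD, AG, AJ, AL, AM, BD, BE, BF, BJ, BL, DE, DG, DL, DM, EF, EG, EJ, EM, FG, FJ, FL, FM, GJ, GL, JM, LM
  2-simplices (18): ABD, ABJ, ADM, AGJ, AGL, ALM, BDL, BEF, BEJ, BFL, DEG, DEM, DGL, EFG, EJM, FGJ, FJM, FLM

so the chain groups are C_0 ≅ Z^9, C_1 ≅ Z^27, C_2 ≅ Z^18.

Boundary ∂_1: C_1 → C_0 maps an edge to its endpoints' difference, ∂[p,q] = q − p. For instance
  ∂BJ = J − B.
As a 9×27 matrix over Z this has rank 8, with invariant factors (1,1,1,1,1,1,1,1).

Boundary ∂_2: C_2 → C_1 maps a triangle to the signed sum of its edges. For instance
  ∂EFG = FG − EG + EF,
  ∂AGJ = GJ − AJ + AG.
As a 27×18 matrix over Z this has rank 18, with invariant factors (1,1,1,1,1,1,1,1,1,1,1,1,1,1,1,1,1,2).

Reading off H_k = ker ∂_k / im ∂_{k+1}:

  H_0: rank C_0 − rank ∂_1 = 9 − 8 = 1, and the invariant factors of ∂_1 are all 1, so H_0 = Z.
  H_1: rank ker ∂_1 − rank ∂_2 = (27 − 8) − 18 = 1, and ∂_2 has invariant factor 2 > 1, so H_1 = Z ⊕ Z/2.
  H_2: rank ker ∂_2 − rank ∂_3 = (18 − 18) − 0 = 0, and there is no ∂_3, so H_2 = 0.

Hence the Betti numbers are b_0 = 1, b_1 = 1, b_2 = 0.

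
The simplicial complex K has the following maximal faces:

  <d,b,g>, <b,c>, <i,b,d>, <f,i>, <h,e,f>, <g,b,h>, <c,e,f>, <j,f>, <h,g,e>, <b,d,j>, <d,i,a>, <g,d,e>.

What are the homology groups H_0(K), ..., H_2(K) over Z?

H_0 ≅ Z,  H_1 ≅ Z^3,  H_2 = 0.

K has 10 vertices, 21 edges, 9 triangles.
rank ∂_0 = 0, rank ∂_1 = 9 ⇒ b_0 = 10 − 0 − 9 = 1; all invariant factors of ∂_1 are 1 so no torsion. So H_0 = Z.
rank ∂_1 = 9, rank ∂_2 = 9 ⇒ b_1 = 21 − 9 − 9 = 3; all invariant factors of ∂_2 are 1 so no torsion. So H_1 = Z^3.
rank ∂_2 = 9, rank ∂_3 = 0 ⇒ b_2 = 9 − 9 − 0 = 0. So H_2 = 0.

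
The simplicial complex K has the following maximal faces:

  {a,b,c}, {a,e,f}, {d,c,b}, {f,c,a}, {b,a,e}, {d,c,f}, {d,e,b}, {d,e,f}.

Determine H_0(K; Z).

Take the total order a < b < c < d < e < f on the vertex set. Then K (dimension 2) consists of the simplices:

  0-simplices (6): a, b, c, d, e, f
  1-simplices (12): ab, ac, ae, af, bc, bd, be, cd, cf, de, df, ef
  2-simplices (8): abc, abe, acf, aef, bcd, bde, cdf, def

so the chain groups are C_0 ≅ Z^6, C_1 ≅ Z^12, C_2 ≅ Z^8.

The boundary map ∂_1: C_1 → C_0 sends each edge [p,q] (with p < q) to q − p.
As a 6×12 matrix over Z this has rank 5, with invariant factors (1,1,1,1,1).

The boundary map ∂_2: C_2 → C_1 maps a triangle to the signed sum of its edges. For instance
  ∂def = ef − df + de,
  ∂aef = ef − af + ae.
The 12×8 boundary matrix has rank 7 and Smith normal form diag(1,1,1,1,1,1,1).

From H_k ≅ ker(∂_k) / im(∂_{k+1}) we obtain:

  H_0: rank C_0 − rank ∂_1 = 6 − 5 = 1, and the invariant factors of ∂_1 are all 1, so H_0 = Z.

H_0 ≅ Z.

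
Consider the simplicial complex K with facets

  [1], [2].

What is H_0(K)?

H_0 ≅ Z^2.

We work with the vertex ordering 1 < 2. The simplices of K, each written with vertices in increasing order, are:

  0-simplices (2): [1], [2]

so the chain groups are C_0 ≅ Z^2.

Now H_k = ker ∂_k / im ∂_{k+1}, so:

  H_0: rank C_0 − rank ∂_1 = 2 − 0 = 2, and there is no ∂_1, so H_0 = Z^2.

(K is a triangulation of a set of 2 points.)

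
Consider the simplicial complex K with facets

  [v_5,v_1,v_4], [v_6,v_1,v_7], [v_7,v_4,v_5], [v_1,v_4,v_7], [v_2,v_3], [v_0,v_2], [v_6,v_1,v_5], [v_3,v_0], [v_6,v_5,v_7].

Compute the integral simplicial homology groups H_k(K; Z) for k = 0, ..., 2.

H_0 ≅ Z^2,  H_1 ≅ Z,  H_2 ≅ Z.

K has 8 vertices, 12 edges, 6 triangles.
rank ∂_0 = 0, rank ∂_1 = 6 ⇒ b_0 = 8 − 0 − 6 = 2; all invariant factors of ∂_1 are 1 so no torsion. So H_0 = Z^2.
rank ∂_1 = 6, rank ∂_2 = 5 ⇒ b_1 = 12 − 6 − 5 = 1; all invariant factors of ∂_2 are 1 so no torsion. So H_1 = Z.
rank ∂_2 = 5, rank ∂_3 = 0 ⇒ b_2 = 6 − 5 − 0 = 1. So H_2 = Z.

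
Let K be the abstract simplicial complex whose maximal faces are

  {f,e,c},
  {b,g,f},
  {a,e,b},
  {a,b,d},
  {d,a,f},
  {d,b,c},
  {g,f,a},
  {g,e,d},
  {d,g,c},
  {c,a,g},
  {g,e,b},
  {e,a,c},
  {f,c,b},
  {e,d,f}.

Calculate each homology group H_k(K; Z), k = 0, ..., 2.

H_0 = Z,  H_1 = Z^2,  H_2 = Z.

Take the total order a < b < c < d < e < f < g on the vertex set. Then K (dimension 2) consists of the simplices:

  0-simplices (7): a, b, c, d, e, f, g
  1-simplices (21): ab, ac, ad, ae, af, ag, bc, bd, be, bf, bg, cd, ce, cf, cg, de, df, dg, ef, eg, fg
  2-simplices (14): abd, abe, ace, acg, adf, afg, bcd, bcf, beg, bfg, cdg, cef, def, deg

so the chain groups are C_0 ≅ Z^7, C_1 ≅ Z^21, C_2 ≅ Z^14.

The boundary map ∂_1: C_1 → C_0 sends each edge [p,q] (with p < q) to q − p.
This gives a 7×21 integer matrix of rank 6; reducing to Smith normal form yields diagonal entries (1,1,1,1,1,1).

∂_2: C_2 → C_1 sends each 2-simplex [p,q,r] to [q,r] − [p,r] + [p,q]. For instance
  ∂ace = ce − ae + ac,
  ∂adf = df − af + ad.
This gives a 21×14 integer matrix of rank 13; reducing to Smith normal form yields diagonal entries (1,1,1,1,1,1,1,1,1,1,1,1,1).

Computing H_k = (kernel of ∂_k) / (image of ∂_{k+1}):

  H_0: rank C_0 − rank ∂_1 = 7 − 6 = 1, and the invariant factors of ∂_1 are all 1, so H_0 ≅ Z.
  H_1: rank ker ∂_1 − rank ∂_2 = (21 − 6) − 13 = 2, and the invariant factors of ∂_2 are all 1, so H_1 ≅ Z^2.
  H_2: rank ker ∂_2 − rank ∂_3 = (14 − 13) − 0 = 1, and there is no ∂_3, so H_2 ≅ Z.

(K is a triangulation of the torus T^2.)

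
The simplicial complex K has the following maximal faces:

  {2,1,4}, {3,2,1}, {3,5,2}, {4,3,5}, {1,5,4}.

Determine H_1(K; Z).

Fix the vertex order 1 < 2 < 3 < 4 < 5 and write every simplex with vertices in increasing order. Then dim K = 2 and the simplices of K are:

  0-simplices (5): [1], [2], [3], [4], [5]
  1-simplices (10): [1,2], [1,3], [1,4], [1,5], [2,3], [2,4], [2,5], [3,4], [3,5], [4,5]
  2-simplices (5): [1,2,3], [1,2,4], [1,4,5], [2,3,5], [3,4,5]

Hence C_0 ≅ Z^5, C_1 ≅ Z^10, C_2 ≅ Z^5.

The boundary map ∂_1: C_1 → C_0 is given by ∂[p,q] = [q] − [p].
As a 5×10 matrix over Z this has rank 4, with invariant factors (1,1,1,1).

The boundary map ∂_2: C_2 → C_1 sends each 2-simplex [p,q,r] to [q,r] − [p,r] + [p,q]. For instance
  ∂[3,4,5] = [4,5] − [3,5] + [3,4],
  ∂[1,2,4] = [2,4] − [1,4] + [1,2].
The 10×5 boundary matrix has rank 5 and Smith normal form diag(1,1,1,1,1).

Now H_k = ker ∂_k / im ∂_{k+1}, so:

  H_1: rank ker ∂_1 − rank ∂_2 = (10 − 4) − 5 = 1, and the invariant factors of ∂_2 are all 1, so H_1 = Z.

H_1 ≅ Z.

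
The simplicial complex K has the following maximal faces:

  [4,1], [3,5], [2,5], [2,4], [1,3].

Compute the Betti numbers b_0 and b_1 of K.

We work with the vertex ordering 1 < 2 < 3 < 4 < 5. The simplices of K, each written with vertices in increasing order, are:

  0-simplices (5): [1], [2], [3], [4], [5]
  1-simplices (5): [1,3], [1,4], [2,4], [2,5], [3,5]

so the chain groups are C_0 ≅ Z^5, C_1 ≅ Z^5.

The boundary map ∂_1: C_1 → C_0 maps an edge to its endpoints' difference, ∂[p,q] = q − p. For instance
  ∂[2,5] = [5] − [2].
As a 5×5 matrix over Z this has rank 4, with invariant factors (1,1,1,1).

From H_k ≅ ker(∂_k) / im(∂_{k+1}) we obtain:

  H_0: rank C_0 − rank ∂_1 = 5 − 4 = 1, and the invariant factors of ∂_1 are all 1, so H_0 = Z.
  H_1: rank ker ∂_1 − rank ∂_2 = (5 − 4) − 0 = 1, and there is no ∂_2, so H_1 = Z.

Hence the Betti numbers are b_0 = 1, b_1 = 1.

b_0 = 1, b_1 = 1.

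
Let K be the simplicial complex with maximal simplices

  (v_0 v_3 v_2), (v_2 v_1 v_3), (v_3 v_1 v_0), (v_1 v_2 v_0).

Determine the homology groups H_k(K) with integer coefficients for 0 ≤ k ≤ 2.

H_0 = Z,  H_1 = 0,  H_2 = Z.

Fix the vertex order v_0 < v_1 < v_2 < v_3 and write every simplex with vertices in increasing order. Then dim K = 2 and the simplices of K are:

  0-simplices (4): [v_0], [v_1], [v_2], [v_3]
  1-simplices (6): [v_0,v_1], [v_0,v_2], [v_0,v_3], [v_1,v_2], [v_1,v_3], [v_2,v_3]
  2-simplices (4): [v_0,v_1,v_2], [v_0,v_1,v_3], [v_0,v_2,v_3], [v_1,v_2,v_3]

so the chain groups are C_0 ≅ Z^4, C_1 ≅ Z^6, C_2 ≅ Z^4.

∂_1: C_1 → C_0 is given by ∂[p,q] = [q] − [p].
The resulting 4×6 matrix has rank 3, and its Smith normal form has invariant factors (1,1,1).

∂_2: C_2 → C_1 sends each 2-simplex [p,q,r] to [q,r] − [p,r] + [p,q]. For instance
  ∂[v_0,v_2,v_3] = [v_2,v_3] − [v_0,v_3] + [v_0,v_2],
  ∂[v_0,v_1,v_2] = [v_1,v_2] − [v_0,v_2] + [v_0,v_1].
The resulting 6×4 matrix has rank 3, and its Smith normal form has invariant factors (1,1,1).

Computing H_k = (kernel of ∂_k) / (image of ∂_{k+1}):

  H_0: rank C_0 − rank ∂_1 = 4 − 3 = 1, and the invariant factors of ∂_1 are all 1, so H_0 ≅ Z.
  H_1: rank ker ∂_1 − rank ∂_2 = (6 − 3) − 3 = 0, and the invariant factors of ∂_2 are all 1, so H_1 ≅ 0.
  H_2: rank ker ∂_2 − rank ∂_3 = (4 − 3) − 0 = 1, and there is no ∂_3, so H_2 ≅ Z.

(K is a triangulation of the 2-sphere S^2.)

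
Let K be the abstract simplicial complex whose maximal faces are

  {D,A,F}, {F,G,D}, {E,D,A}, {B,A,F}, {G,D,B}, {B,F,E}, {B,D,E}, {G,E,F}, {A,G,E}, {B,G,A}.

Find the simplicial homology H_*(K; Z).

Take the total order A < B < D < E < F < G on the vertex set. Then K (dimension 2) consists of the simplices:

  0-simplices (6): A, B, D, E, F, G
  1-simplices (15): AB, AD, AE, AF, AG, BD, BE, BF, BG, DE, DF, DG, EF, EG, FG
  2-simplices (10): ABF, ABG, ADE, ADF, AEG, BDE, BDG, BEF, DFG, EFG

so the chain groups are C_0 ≅ Z^6, C_1 ≅ Z^15, C_2 ≅ Z^10.

Boundary ∂_1: C_1 → C_0 is given by ∂[p,q] = [q] − [p]. For instance
  ∂BD = D − B.
As a 6×15 matrix over Z this has rank 5, with invariant factors (1,1,1,1,1).

The boundary map ∂_2: C_2 → C_1 acts by ∂[p,q,r] = [q,r] − [p,r] + [p,q]. For instance
  ∂ABG = BG − AG + AB,
  ∂ADE = DE − AE + AD.
This gives a 15×10 integer matrix of rank 10; reducing to Smith normal form yields diagonal entries (1,1,1,1,1,1,1,1,1,2).

Computing H_k = (kernel of ∂_k) / (image of ∂_{k+1}):

  H_0: rank C_0 − rank ∂_1 = 6 − 5 = 1, and the invariant factors of ∂_1 are all 1, so H_0 ≅ Z.
  H_1: rank ker ∂_1 − rank ∂_2 = (15 − 5) − 10 = 0, and ∂_2 has invariant factor 2 > 1, so H_1 ≅ Z/2.
  H_2: rank ker ∂_2 − rank ∂_3 = (10 − 10) − 0 = 0, and there is no ∂_3, so H_2 ≅ 0.

As a check, the Euler characteristic is 6 − 15 + 10 = 1, which agrees with 1 − 0 + 0 = 1.
(K is a triangulation of the real projective plane RP^2.)

H_0 = Z,  H_1 = Z/2,  H_2 = 0.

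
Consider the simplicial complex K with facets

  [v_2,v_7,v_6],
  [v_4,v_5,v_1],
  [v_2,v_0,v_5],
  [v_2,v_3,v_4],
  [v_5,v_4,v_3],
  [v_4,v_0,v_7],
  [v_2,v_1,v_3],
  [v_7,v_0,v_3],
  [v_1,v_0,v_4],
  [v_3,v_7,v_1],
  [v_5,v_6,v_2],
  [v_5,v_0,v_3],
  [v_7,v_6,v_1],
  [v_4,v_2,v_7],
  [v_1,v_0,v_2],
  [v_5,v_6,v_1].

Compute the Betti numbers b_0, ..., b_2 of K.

We work with the vertex ordering v_0 < v_1 < v_2 < v_3 < v_4 < v_5 < v_6 < v_7. The simplices of K, each written with vertices in increasing order, are:

  0-simplices (8): [v_0], [v_1], [v_2], [v_3], [v_4], [v_5], [v_6], [v_7]
  1-simplices (24): (24 of them)
  2-simplices (16): (16 of them)

so the chain groups are C_0 ≅ Z^8, C_1 ≅ Z^24, C_2 ≅ Z^16.

Boundary ∂_1: C_1 → C_0 sends each edge [p,q] (with p < q) to q − p. For instance
  ∂[v_3,v_7] = [v_7] − [v_3].
The 8×24 boundary matrix has rank 7 and Smith normal form diag(1,1,1,1,1,1,1).

Boundary ∂_2: C_2 → C_1 acts by ∂[p,q,r] = [q,r] − [p,r] + [p,q]. For instance
  ∂[v_2,v_4,v_7] = [v_4,v_7] − [v_2,v_7] + [v_2,v_4],
  ∂[v_0,v_1,v_2] = [v_1,v_2] − [v_0,v_2] + [v_0,v_1].
This gives a 24×16 integer matrix of rank 15; reducing to Smith normal form yields diagonal entries (1,1,1,1,1,1,1,1,1,1,1,1,1,1,1).

Reading off H_k = ker ∂_k / im ∂_{k+1}:

  H_0: rank C_0 − rank ∂_1 = 8 − 7 = 1, and the invariant factors of ∂_1 are all 1, so H_0 ≅ Z.
  H_1: rank ker ∂_1 − rank ∂_2 = (24 − 7) − 15 = 2, and the invariant factors of ∂_2 are all 1, so H_1 ≅ Z^2.
  H_2: rank ker ∂_2 − rank ∂_3 = (16 − 15) − 0 = 1, and there is no ∂_3, so H_2 ≅ Z.

As a check, the Euler characteristic is 8 − 24 + 16 = 0, which agrees with 1 − 2 + 1 = 0.

Hence the Betti numbers are b_0 = 1, b_1 = 2, b_2 = 1.

b_0 = 1, b_1 = 2, b_2 = 1.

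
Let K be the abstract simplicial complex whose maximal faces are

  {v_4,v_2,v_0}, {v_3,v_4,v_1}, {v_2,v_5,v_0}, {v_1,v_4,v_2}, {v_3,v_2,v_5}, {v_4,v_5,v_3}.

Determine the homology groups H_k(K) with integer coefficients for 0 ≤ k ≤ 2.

Fix the vertex order v_0 < v_1 < v_2 < v_3 < v_4 < v_5 and write every simplex with vertices in increasing order. Then dim K = 2 and the simplices of K are:

  0-simplices (6): [v_0], [v_1], [v_2], [v_3], [v_4], [v_5]
  1-simplices (12): [v_0,v_2], [v_0,v_4], [v_0,v_5], [v_1,v_2], [v_1,v_3], [v_1,v_4], [v_2,v_3], [v_2,v_4], [v_2,v_5], [v_3,v_4], [v_3,v_5], [v_4,v_5]
  2-simplices (6): [v_0,v_2,v_4], [v_0,v_2,v_5], [v_1,v_2,v_4], [v_1,v_3,v_4], [v_2,v_3,v_5], [v_3,v_4,v_5]

giving chain groups C_0 ≅ Z^6, C_1 ≅ Z^12, C_2 ≅ Z^6.

The boundary map ∂_1: C_1 → C_0 maps an edge to its endpoints' difference, ∂[p,q] = q − p. For instance
  ∂[v_3,v_4] = [v_4] − [v_3].
The 6×12 boundary matrix has rank 5 and Smith normal form diag(1,1,1,1,1).

∂_2: C_2 → C_1 maps a triangle to the signed sum of its edges. For instance
  ∂[v_1,v_2,v_4] = [v_2,v_4] − [v_1,v_4] + [v_1,v_2],
  ∂[v_0,v_2,v_5] = [v_2,v_5] − [v_0,v_5] + [v_0,v_2].
This gives a 12×6 integer matrix of rank 6; reducing to Smith normal form yields diagonal entries (1,1,1,1,1,1).

Computing H_k = (kernel of ∂_k) / (image of ∂_{k+1}):

  H_0: rank C_0 − rank ∂_1 = 6 − 5 = 1, and the invariant factors of ∂_1 are all 1, so H_0 ≅ Z.
  H_1: rank ker ∂_1 − rank ∂_2 = (12 − 5) − 6 = 1, and the invariant factors of ∂_2 are all 1, so H_1 ≅ Z.
  H_2: rank ker ∂_2 − rank ∂_3 = (6 − 6) − 0 = 0, and there is no ∂_3, so H_2 ≅ 0.

H_0 ≅ Z,  H_1 ≅ Z,  H_2 = 0.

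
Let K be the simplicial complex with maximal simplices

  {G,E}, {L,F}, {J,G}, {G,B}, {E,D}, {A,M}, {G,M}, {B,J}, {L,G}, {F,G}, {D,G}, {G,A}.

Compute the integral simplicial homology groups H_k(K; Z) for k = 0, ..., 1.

H_0 ≅ Z,  H_1 ≅ Z^4.

K has 9 vertices, 12 edges.
rank ∂_0 = 0, rank ∂_1 = 8 ⇒ b_0 = 9 − 0 − 8 = 1; all invariant factors of ∂_1 are 1 so no torsion. So H_0 = Z.
rank ∂_1 = 8, rank ∂_2 = 0 ⇒ b_1 = 12 − 8 − 0 = 4. So H_1 = Z^4.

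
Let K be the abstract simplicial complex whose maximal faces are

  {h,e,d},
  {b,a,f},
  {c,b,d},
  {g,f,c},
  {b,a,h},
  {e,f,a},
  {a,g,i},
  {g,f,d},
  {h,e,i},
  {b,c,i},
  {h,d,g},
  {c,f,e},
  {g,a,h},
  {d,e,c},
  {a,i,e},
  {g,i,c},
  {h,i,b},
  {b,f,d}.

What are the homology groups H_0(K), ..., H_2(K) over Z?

H_0 ≅ Z,  H_1 ≅ Z ⊕ Z/2,  H_2 = 0.

Order the vertices as a < b < c < d < e < f < g < h < i. Listing each simplex with vertices in this order, K has dimension 2 with simplices:

  0-simplices (9): a, b, c, d, e, f, g, h, i
  1-simplices (27): ab, ae, af, ag, ah, ai, bc, bd, bf, bh, bi, cd, ce, cf, cg, ci, de, df, dg, dh, ef, eh, ei, fg, gh, gi, hi
  2-simplices (18): abf, abh, aef, aei, agh, agi, bcd, bci, bdf, bhi, cde, cef, cfg, cgi, deh, dfg, dgh, ehi

Hence C_0 ≅ Z^9, C_1 ≅ Z^27, C_2 ≅ Z^18.

∂_1: C_1 → C_0 is given by ∂[p,q] = [q] − [p].
This gives a 9×27 integer matrix of rank 8; reducing to Smith normal form yields diagonal entries (1,1,1,1,1,1,1,1).

∂_2: C_2 → C_1 sends each 2-simplex [p,q,r] to [q,r] − [p,r] + [p,q]. For instance
  ∂dgh = gh − dh + dg,
  ∂aef = ef − af + ae.
As a 27×18 matrix over Z this has rank 18, with invariant factors (1,1,1,1,1,1,1,1,1,1,1,1,1,1,1,1,1,2).

Computing H_k = (kernel of ∂_k) / (image of ∂_{k+1}):

  H_0: rank C_0 − rank ∂_1 = 9 − 8 = 1, and the invariant factors of ∂_1 are all 1, so H_0 = Z.
  H_1: rank ker ∂_1 − rank ∂_2 = (27 − 8) − 18 = 1, and ∂_2 has invariant factor 2 > 1, so H_1 = Z ⊕ Z/2.
  H_2: rank ker ∂_2 − rank ∂_3 = (18 − 18) − 0 = 0, and there is no ∂_3, so H_2 = 0.

As a check, the Euler characteristic is 9 − 27 + 18 = 0, which agrees with 1 − 1 + 0 = 0.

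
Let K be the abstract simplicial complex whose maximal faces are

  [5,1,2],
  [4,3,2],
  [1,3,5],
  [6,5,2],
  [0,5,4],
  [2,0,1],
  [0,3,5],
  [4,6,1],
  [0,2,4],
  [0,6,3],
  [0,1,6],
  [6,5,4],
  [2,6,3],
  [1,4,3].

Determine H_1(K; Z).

Order the vertices as 0 < 1 < 2 < 3 < 4 < 5 < 6. Listing each simplex with vertices in this order, K has dimension 2 with simplices:

  0-simplices (7): [0], [1], [2], [3], [4], [5], [6]
  1-simplices (21): [0,1], [0,2], [0,3], [0,4], [0,5], [0,6], [1,2], [1,3], [1,4], [1,5], [1,6], [2,3], [2,4], [2,5], [2,6], [3,4], [3,5], [3,6], [4,5], [4,6], [5,6]
  2-simplices (14): [0,1,2], [0,1,6], [0,2,4], [0,3,5], [0,3,6], [0,4,5], [1,2,5], [1,3,4], [1,3,5], [1,4,6], [2,3,4], [2,3,6], [2,5,6], [4,5,6]

Hence C_0 ≅ Z^7, C_1 ≅ Z^21, C_2 ≅ Z^14.

Boundary ∂_1: C_1 → C_0 is given by ∂[p,q] = [q] − [p]. For instance
  ∂[1,5] = [5] − [1].
As a 7×21 matrix over Z this has rank 6, with invariant factors (1,1,1,1,1,1).

Boundary ∂_2: C_2 → C_1 maps a triangle to the signed sum of its edges. For instance
  ∂[0,1,2] = [1,2] − [0,2] + [0,1],
  ∂[2,3,4] = [3,4] − [2,4] + [2,3].
The resulting 21×14 matrix has rank 13, and its Smith normal form has invariant factors (1,1,1,1,1,1,1,1,1,1,1,1,1).

From H_k ≅ ker(∂_k) / im(∂_{k+1}) we obtain:

  H_1: rank ker ∂_1 − rank ∂_2 = (21 − 6) − 13 = 2, and the invariant factors of ∂_2 are all 1, so H_1 ≅ Z^2.

H_1 ≅ Z^2.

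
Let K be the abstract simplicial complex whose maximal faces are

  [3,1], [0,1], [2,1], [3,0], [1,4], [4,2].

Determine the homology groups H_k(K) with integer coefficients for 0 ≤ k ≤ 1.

Take the total order 0 < 1 < 2 < 3 < 4 on the vertex set. Then K (dimension 1) consists of the simplices:

  0-simplices (5): [0], [1], [2], [3], [4]
  1-simplices (6): [0,1], [0,3], [1,2], [1,3], [1,4], [2,4]

Hence C_0 ≅ Z^5, C_1 ≅ Z^6.

∂_1: C_1 → C_0 is given by ∂[p,q] = [q] − [p].
The resulting 5×6 matrix has rank 4, and its Smith normal form has invariant factors (1,1,1,1).

Computing H_k = (kernel of ∂_k) / (image of ∂_{k+1}):

  H_0: rank C_0 − rank ∂_1 = 5 − 4 = 1, and the invariant factors of ∂_1 are all 1, so H_0 ≅ Z.
  H_1: rank ker ∂_1 − rank ∂_2 = (6 − 4) − 0 = 2, and there is no ∂_2, so H_1 ≅ Z^2.

H_0 = Z,  H_1 = Z^2.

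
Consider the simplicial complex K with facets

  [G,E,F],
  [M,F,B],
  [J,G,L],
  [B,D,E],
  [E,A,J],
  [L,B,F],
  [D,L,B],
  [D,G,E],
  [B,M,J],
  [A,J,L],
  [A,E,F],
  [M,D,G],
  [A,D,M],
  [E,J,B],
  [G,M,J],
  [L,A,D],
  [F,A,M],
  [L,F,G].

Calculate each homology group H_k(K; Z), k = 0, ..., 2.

H_0 = Z,  H_1 = Z^2,  H_2 = Z.

K has 9 vertices, 27 edges, 18 triangles.
rank ∂_0 = 0, rank ∂_1 = 8 ⇒ b_0 = 9 − 0 − 8 = 1; all invariant factors of ∂_1 are 1 so no torsion. So H_0 ≅ Z.
rank ∂_1 = 8, rank ∂_2 = 17 ⇒ b_1 = 27 − 8 − 17 = 2; all invariant factors of ∂_2 are 1 so no torsion. So H_1 ≅ Z^2.
rank ∂_2 = 17, rank ∂_3 = 0 ⇒ b_2 = 18 − 17 − 0 = 1. So H_2 ≅ Z.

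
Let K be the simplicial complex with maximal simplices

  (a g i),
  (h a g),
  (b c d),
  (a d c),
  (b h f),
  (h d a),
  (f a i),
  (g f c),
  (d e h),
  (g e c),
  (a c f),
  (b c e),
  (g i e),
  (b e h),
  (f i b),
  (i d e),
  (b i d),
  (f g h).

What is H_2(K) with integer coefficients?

H_2 = 0.

Fix the vertex order a < b < c < d < e < f < g < h < i and write every simplex with vertices in increasing order. Then dim K = 2 and the simplices of K are:

  0-simplices (9): a, b, c, d, e, f, g, h, i
  1-simplices (27): ac, ad, af, ag, ah, ai, bc, bd, be, bf, bh, bi, cd, ce, cf, cg, de, dh, di, eg, eh, ei, fg, fh, fi, gh, gi
  2-simplices (18): acd, acf, adh, afi, agh, agi, bcd, bce, bdi, beh, bfh, bfi, ceg, cfg, deh, dei, egi, fgh

so the chain groups are C_0 ≅ Z^9, C_1 ≅ Z^27, C_2 ≅ Z^18.

Boundary ∂_1: C_1 → C_0 is given by ∂[p,q] = [q] − [p].
The 9×27 boundary matrix has rank 8 and Smith normal form diag(1,1,1,1,1,1,1,1).

Boundary ∂_2: C_2 → C_1 sends each 2-simplex [p,q,r] to [q,r] − [p,r] + [p,q]. For instance
  ∂agi = gi − ai + ag,
  ∂bcd = cd − bd + bc.
As a 27×18 matrix over Z this has rank 18, with invariant factors (1,1,1,1,1,1,1,1,1,1,1,1,1,1,1,1,1,2).

From H_k ≅ ker(∂_k) / im(∂_{k+1}) we obtain:

  H_2: rank ker ∂_2 − rank ∂_3 = (18 − 18) − 0 = 0, and there is no ∂_3, so H_2 = 0.

(K is a triangulation of the Klein bottle.)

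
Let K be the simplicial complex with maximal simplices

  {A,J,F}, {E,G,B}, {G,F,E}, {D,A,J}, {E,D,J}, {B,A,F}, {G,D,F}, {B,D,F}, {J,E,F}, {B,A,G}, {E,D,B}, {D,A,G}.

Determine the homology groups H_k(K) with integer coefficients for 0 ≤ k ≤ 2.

We work with the vertex ordering A < B < D < E < F < G < J. The simplices of K, each written with vertices in increasing order, are:

  0-simplices (7): A, B, D, E, F, G, J
  1-simplices (18): AB, AD, AF, AG, AJ, BD, BE, BF, BG, DE, DF, DG, DJ, EF, EG, EJ, FG, FJ
  2-simplices (12): ABF, ABG, ADG, ADJ, AFJ, BDE, BDF, BEG, DEJ, DFG, EFG, EFJ

giving chain groups C_0 ≅ Z^7, C_1 ≅ Z^18, C_2 ≅ Z^12.

Boundary ∂_1: C_1 → C_0 sends each edge [p,q] (with p < q) to q − p. For instance
  ∂DF = F − D.
The resulting 7×18 matrix has rank 6, and its Smith normal form has invariant factors (1,1,1,1,1,1).

Boundary ∂_2: C_2 → C_1 sends each 2-simplex [p,q,r] to [q,r] − [p,r] + [p,q]. For instance
  ∂ABF = BF − AF + AB,
  ∂DEJ = EJ − DJ + DE.
This gives a 18×12 integer matrix of rank 12; reducing to Smith normal form yields diagonal entries (1,1,1,1,1,1,1,1,1,1,1,2).

From H_k ≅ ker(∂_k) / im(∂_{k+1}) we obtain:

  H_0: rank C_0 − rank ∂_1 = 7 − 6 = 1, and the invariant factors of ∂_1 are all 1, so H_0 ≅ Z.
  H_1: rank ker ∂_1 − rank ∂_2 = (18 − 6) − 12 = 0, and ∂_2 has invariant factor 2 > 1, so H_1 ≅ Z/2Z.
  H_2: rank ker ∂_2 − rank ∂_3 = (12 − 12) − 0 = 0, and there is no ∂_3, so H_2 ≅ 0.

(K is a triangulation of the real projective plane RP^2.)

H_0 = Z,  H_1 = Z/2Z,  H_2 = 0.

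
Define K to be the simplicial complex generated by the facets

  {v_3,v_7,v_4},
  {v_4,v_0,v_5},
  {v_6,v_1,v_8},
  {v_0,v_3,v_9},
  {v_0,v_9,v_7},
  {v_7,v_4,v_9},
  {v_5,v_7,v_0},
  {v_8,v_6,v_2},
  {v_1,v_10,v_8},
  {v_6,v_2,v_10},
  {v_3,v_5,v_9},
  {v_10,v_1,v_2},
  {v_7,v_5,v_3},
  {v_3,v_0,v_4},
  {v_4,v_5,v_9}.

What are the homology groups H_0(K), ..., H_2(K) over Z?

H_0 ≅ Z^2,  H_1 ≅ Z ⊕ Z/2,  H_2 = 0.

Order the vertices as v_0 < v_1 < v_2 < v_3 < v_4 < v_5 < v_6 < v_7 < v_8 < v_9 < v_10. Listing each simplex with vertices in this order, K has dimension 2 with simplices:

  0-simplices (11): [v_0], [v_1], [v_2], [v_3], [v_4], [v_5], [v_6], [v_7], [v_8], [v_9], [v_10]
  1-simplices (25): (25 of them)
  2-simplices (15): (15 of them)

giving chain groups C_0 ≅ Z^11, C_1 ≅ Z^25, C_2 ≅ Z^15.

Boundary ∂_1: C_1 → C_0 sends each edge [p,q] (with p < q) to q − p.
The resulting 11×25 matrix has rank 9, and its Smith normal form has invariant factors (1,1,1,1,1,1,1,1,1).

Boundary ∂_2: C_2 → C_1 sends each 2-simplex [p,q,r] to [q,r] − [p,r] + [p,q]. For instance
  ∂[v_1,v_8,v_10] = [v_8,v_10] − [v_1,v_10] + [v_1,v_8],
  ∂[v_2,v_6,v_8] = [v_6,v_8] − [v_2,v_8] + [v_2,v_6].
As a 25×15 matrix over Z this has rank 15, with invariant factors (1,1,1,1,1,1,1,1,1,1,1,1,1,1,2).

Computing H_k = (kernel of ∂_k) / (image of ∂_{k+1}):

  H_0: rank C_0 − rank ∂_1 = 11 − 9 = 2, and the invariant factors of ∂_1 are all 1, so H_0 = Z^2.
  H_1: rank ker ∂_1 − rank ∂_2 = (25 − 9) − 15 = 1, and ∂_2 has invariant factor 2 > 1, so H_1 = Z ⊕ Z/2.
  H_2: rank ker ∂_2 − rank ∂_3 = (15 − 15) − 0 = 0, and there is no ∂_3, so H_2 = 0.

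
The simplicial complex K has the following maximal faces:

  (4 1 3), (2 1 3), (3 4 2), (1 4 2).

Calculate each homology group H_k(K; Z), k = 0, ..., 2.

H_0 ≅ Z,  H_1 = 0,  H_2 ≅ Z.

K has 4 vertices, 6 edges, 4 triangles.
rank ∂_0 = 0, rank ∂_1 = 3 ⇒ b_0 = 4 − 0 − 3 = 1; all invariant factors of ∂_1 are 1 so no torsion. So H_0 = Z.
rank ∂_1 = 3, rank ∂_2 = 3 ⇒ b_1 = 6 − 3 − 3 = 0; all invariant factors of ∂_2 are 1 so no torsion. So H_1 = 0.
rank ∂_2 = 3, rank ∂_3 = 0 ⇒ b_2 = 4 − 3 − 0 = 1. So H_2 = Z.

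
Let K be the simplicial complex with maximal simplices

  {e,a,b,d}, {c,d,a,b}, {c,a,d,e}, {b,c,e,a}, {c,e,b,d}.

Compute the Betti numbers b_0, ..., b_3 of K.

We work with the vertex ordering a < b < c < d < e. The simplices of K, each written with vertices in increasing order, are:

  0-simplices (5): a, b, c, d, e
  1-simplices (10): ab, ac, ad, ae, bc, bd, be, cd, ce, de
  2-simplices (10): abc, abd, abe, acd, ace, ade, bcd, bce, bde, cde
  3-simplices (5): abcd, abce, abde, acde, bcde

so the chain groups are C_0 ≅ Z^5, C_1 ≅ Z^10, C_2 ≅ Z^10, C_3 ≅ Z^5.

∂_1: C_1 → C_0 maps an edge to its endpoints' difference, ∂[p,q] = q − p.
This gives a 5×10 integer matrix of rank 4; reducing to Smith normal form yields diagonal entries (1,1,1,1).

The boundary map ∂_2: C_2 → C_1 sends each 2-simplex [p,q,r] to [q,r] − [p,r] + [p,q]. For instance
  ∂abe = be − ae + ab,
  ∂bcd = cd − bd + bc.
This gives a 10×10 integer matrix of rank 6; reducing to Smith normal form yields diagonal entries (1,1,1,1,1,1).

The boundary map ∂_3: C_3 → C_2 sends each 3-simplex σ to the alternating sum Σ_i (−1)^i (σ with its i-th vertex removed). For instance
  ∂abcd = bcd − acd + abd − abc,
  ∂abde = bde − ade + abe − abd.
The resulting 10×5 matrix has rank 4, and its Smith normal form has invariant factors (1,1,1,1).

Computing H_k = (kernel of ∂_k) / (image of ∂_{k+1}):

  H_0: rank C_0 − rank ∂_1 = 5 − 4 = 1, and the invariant factors of ∂_1 are all 1, so H_0 ≅ Z.
  H_1: rank ker ∂_1 − rank ∂_2 = (10 − 4) − 6 = 0, and the invariant factors of ∂_2 are all 1, so H_1 ≅ 0.
  H_2: rank ker ∂_2 − rank ∂_3 = (10 − 6) − 4 = 0, and the invariant factors of ∂_3 are all 1, so H_2 ≅ 0.
  H_3: rank ker ∂_3 − rank ∂_4 = (5 − 4) − 0 = 1, and there is no ∂_4, so H_3 ≅ Z.

(K is a triangulation of the 3-sphere S^3.)

Hence the Betti numbers are b_0 = 1, b_1 = 0, b_2 = 0, b_3 = 1.

b_0 = 1, b_1 = 0, b_2 = 0, b_3 = 1.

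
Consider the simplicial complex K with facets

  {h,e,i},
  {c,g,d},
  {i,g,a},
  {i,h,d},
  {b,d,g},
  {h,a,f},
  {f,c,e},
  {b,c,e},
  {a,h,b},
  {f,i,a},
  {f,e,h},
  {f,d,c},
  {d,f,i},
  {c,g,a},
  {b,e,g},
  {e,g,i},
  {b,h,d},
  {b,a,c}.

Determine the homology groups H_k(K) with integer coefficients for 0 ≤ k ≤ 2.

H_0 ≅ Z,  H_1 ≅ Z ⊕ Z/2Z,  H_2 = 0.

K has 9 vertices, 27 edges, 18 triangles.
rank ∂_0 = 0, rank ∂_1 = 8 ⇒ b_0 = 9 − 0 − 8 = 1; all invariant factors of ∂_1 are 1 so no torsion. So H_0 ≅ Z.
rank ∂_1 = 8, rank ∂_2 = 18 ⇒ b_1 = 27 − 8 − 18 = 1; ∂_2 has invariant factor(s) [2] giving torsion. So H_1 ≅ Z ⊕ Z/2Z.
rank ∂_2 = 18, rank ∂_3 = 0 ⇒ b_2 = 18 − 18 − 0 = 0. So H_2 ≅ 0.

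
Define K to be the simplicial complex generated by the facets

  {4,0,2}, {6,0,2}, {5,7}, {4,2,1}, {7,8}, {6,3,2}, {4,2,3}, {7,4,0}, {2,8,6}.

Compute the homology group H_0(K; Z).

K has 9 vertices, 16 edges, 7 triangles.
rank ∂_0 = 0, rank ∂_1 = 8 ⇒ b_0 = 9 − 0 − 8 = 1; all invariant factors of ∂_1 are 1 so no torsion. So H_0 = Z.

H_0 ≅ Z.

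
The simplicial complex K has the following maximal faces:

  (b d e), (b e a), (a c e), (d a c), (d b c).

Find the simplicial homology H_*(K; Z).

We work with the vertex ordering a < b < c < d < e. The simplices of K, each written with vertices in increasing order, are:

  0-simplices (5): a, b, c, d, e
  1-simplices (10): ab, ac, ad, ae, bc, bd, be, cd, ce, de
  2-simplices (5): abe, acd, ace, bcd, bde

so the chain groups are C_0 ≅ Z^5, C_1 ≅ Z^10, C_2 ≅ Z^5.

Boundary ∂_1: C_1 → C_0 sends each edge [p,q] (with p < q) to q − p. For instance
  ∂ac = c − a.
The resulting 5×10 matrix has rank 4, and its Smith normal form has invariant factors (1,1,1,1).

The boundary map ∂_2: C_2 → C_1 acts by ∂[p,q,r] = [q,r] − [p,r] + [p,q]. For instance
  ∂acd = cd − ad + ac,
  ∂ace = ce − ae + ac.
As a 10×5 matrix over Z this has rank 5, with invariant factors (1,1,1,1,1).

Now H_k = ker ∂_k / im ∂_{k+1}, so:

  H_0: rank C_0 − rank ∂_1 = 5 − 4 = 1, and the invariant factors of ∂_1 are all 1, so H_0 = Z.
  H_1: rank ker ∂_1 − rank ∂_2 = (10 − 4) − 5 = 1, and the invariant factors of ∂_2 are all 1, so H_1 = Z.
  H_2: rank ker ∂_2 − rank ∂_3 = (5 − 5) − 0 = 0, and there is no ∂_3, so H_2 = 0.

H_0 ≅ Z,  H_1 ≅ Z,  H_2 = 0.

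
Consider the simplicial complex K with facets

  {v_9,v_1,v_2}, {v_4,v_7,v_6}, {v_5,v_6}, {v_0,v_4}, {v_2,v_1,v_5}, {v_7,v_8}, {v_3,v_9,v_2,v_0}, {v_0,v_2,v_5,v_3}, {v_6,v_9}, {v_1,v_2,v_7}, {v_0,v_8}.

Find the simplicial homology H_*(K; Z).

Fix the vertex order v_0 < v_1 < v_2 < v_3 < v_4 < v_5 < v_6 < v_7 < v_8 < v_9 and write every simplex with vertices in increasing order. Then dim K = 3 and the simplices of K are:

  0-simplices (10): [v_0], [v_1], [v_2], [v_3], [v_4], [v_5], [v_6], [v_7], [v_8], [v_9]
  1-simplices (22): (22 of them)
  2-simplices (11): (11 of them)
  3-simplices (2): [v_0,v_2,v_3,v_5], [v_0,v_2,v_3,v_9]

Hence C_0 ≅ Z^10, C_1 ≅ Z^22, C_2 ≅ Z^11, C_3 ≅ Z^2.

Boundary ∂_1: C_1 → C_0 is given by ∂[p,q] = [q] − [p]. For instance
  ∂[v_1,v_5] = [v_5] − [v_1].
The resulting 10×22 matrix has rank 9, and its Smith normal form has invariant factors (1,1,1,1,1,1,1,1,1).

Boundary ∂_2: C_2 → C_1 maps a triangle to the signed sum of its edges. For instance
  ∂[v_2,v_3,v_5] = [v_3,v_5] − [v_2,v_5] + [v_2,v_3],
  ∂[v_0,v_2,v_9] = [v_2,v_9] − [v_0,v_9] + [v_0,v_2].
The resulting 22×11 matrix has rank 9, and its Smith normal form has invariant factors (1,1,1,1,1,1,1,1,1).

The boundary map ∂_3: C_3 → C_2 sends each 3-simplex σ to the alternating sum Σ_i (−1)^i (σ with its i-th vertex removed). For instance
  ∂[v_0,v_2,v_3,v_9] = [v_2,v_3,v_9] − [v_0,v_3,v_9] + [v_0,v_2,v_9] − [v_0,v_2,v_3],
  ∂[v_0,v_2,v_3,v_5] = [v_2,v_3,v_5] − [v_0,v_3,v_5] + [v_0,v_2,v_5] − [v_0,v_2,v_3].
As a 11×2 matrix over Z this has rank 2, with invariant factors (1,1).

Computing H_k = (kernel of ∂_k) / (image of ∂_{k+1}):

  H_0: rank C_0 − rank ∂_1 = 10 − 9 = 1, and the invariant factors of ∂_1 are all 1, so H_0 = Z.
  H_1: rank ker ∂_1 − rank ∂_2 = (22 − 9) − 9 = 4, and the invariant factors of ∂_2 are all 1, so H_1 = Z^4.
  H_2: rank ker ∂_2 − rank ∂_3 = (11 − 9) − 2 = 0, and the invariant factors of ∂_3 are all 1, so H_2 = 0.
  H_3: rank ker ∂_3 − rank ∂_4 = (2 − 2) − 0 = 0, and there is no ∂_4, so H_3 = 0.

H_0 ≅ Z,  H_1 ≅ Z^4,  H_2 = 0,  H_3 = 0.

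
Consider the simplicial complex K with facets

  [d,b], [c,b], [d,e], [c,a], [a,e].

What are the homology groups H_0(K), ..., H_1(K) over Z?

H_0 ≅ Z,  H_1 ≅ Z.

Take the total order a < b < c < d < e on the vertex set. Then K (dimension 1) consists of the simplices:

  0-simplices (5): a, b, c, d, e
  1-simplices (5): ac, ae, bc, bd, de

giving chain groups C_0 ≅ Z^5, C_1 ≅ Z^5.

The boundary map ∂_1: C_1 → C_0 sends each edge [p,q] (with p < q) to q − p. For instance
  ∂de = e − d.
This gives a 5×5 integer matrix of rank 4; reducing to Smith normal form yields diagonal entries (1,1,1,1).

Reading off H_k = ker ∂_k / im ∂_{k+1}:

  H_0: rank C_0 − rank ∂_1 = 5 − 4 = 1, and the invariant factors of ∂_1 are all 1, so H_0 = Z.
  H_1: rank ker ∂_1 − rank ∂_2 = (5 − 4) − 0 = 1, and there is no ∂_2, so H_1 = Z.

As a check, the Euler characteristic is 5 − 5 = 0, which agrees with 1 − 1 = 0.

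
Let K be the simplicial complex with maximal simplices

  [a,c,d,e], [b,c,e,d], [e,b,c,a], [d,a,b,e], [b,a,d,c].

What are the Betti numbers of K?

b_0 = 1, b_1 = 0, b_2 = 0, b_3 = 1.

Order the vertices as a < b < c < d < e. Listing each simplex with vertices in this order, K has dimension 3 with simplices:

  0-simplices (5): a, b, c, d, e
  1-simplices (10): ab, ac, ad, ae, bc, bd, be, cd, ce, de
  2-simplices (10): abc, abd, abe, acd, ace, ade, bcd, bce, bde, cde
  3-simplices (5): abcd, abce, abde, acde, bcde

Hence C_0 ≅ Z^5, C_1 ≅ Z^10, C_2 ≅ Z^10, C_3 ≅ Z^5.

Boundary ∂_1: C_1 → C_0 maps an edge to its endpoints' difference, ∂[p,q] = q − p. For instance
  ∂bd = d − b.
This gives a 5×10 integer matrix of rank 4; reducing to Smith normal form yields diagonal entries (1,1,1,1).

The boundary map ∂_2: C_2 → C_1 maps a triangle to the signed sum of its edges. For instance
  ∂abc = bc − ac + ab,
  ∂bde = de − be + bd.
The 10×10 boundary matrix has rank 6 and Smith normal form diag(1,1,1,1,1,1).

The boundary map ∂_3: C_3 → C_2 sends each 3-simplex σ to the alternating sum Σ_i (−1)^i (σ with its i-th vertex removed). For instance
  ∂abce = bce − ace + abe − abc,
  ∂acde = cde − ade + ace − acd.
As a 10×5 matrix over Z this has rank 4, with invariant factors (1,1,1,1).

Computing H_k = (kernel of ∂_k) / (image of ∂_{k+1}):

  H_0: rank C_0 − rank ∂_1 = 5 − 4 = 1, and the invariant factors of ∂_1 are all 1, so H_0 ≅ Z.
  H_1: rank ker ∂_1 − rank ∂_2 = (10 − 4) − 6 = 0, and the invariant factors of ∂_2 are all 1, so H_1 ≅ 0.
  H_2: rank ker ∂_2 − rank ∂_3 = (10 − 6) − 4 = 0, and the invariant factors of ∂_3 are all 1, so H_2 ≅ 0.
  H_3: rank ker ∂_3 − rank ∂_4 = (5 − 4) − 0 = 1, and there is no ∂_4, so H_3 ≅ Z.

As a check, the Euler characteristic is 5 − 10 + 10 − 5 = 0, which agrees with 1 − 0 + 0 − 1 = 0.

Hence the Betti numbers are b_0 = 1, b_1 = 0, b_2 = 0, b_3 = 1.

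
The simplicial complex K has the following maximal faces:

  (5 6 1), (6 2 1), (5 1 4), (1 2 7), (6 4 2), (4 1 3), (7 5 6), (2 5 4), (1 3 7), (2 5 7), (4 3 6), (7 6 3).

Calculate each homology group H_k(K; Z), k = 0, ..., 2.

H_0 = Z,  H_1 = Z/2Z,  H_2 = 0.

Order the vertices as 1 < 2 < 3 < 4 < 5 < 6 < 7. Listing each simplex with vertices in this order, K has dimension 2 with simplices:

  0-simplices (7): [1], [2], [3], [4], [5], [6], [7]
  1-simplices (18): [1,2], [1,3], [1,4], [1,5], [1,6], [1,7], [2,4], [2,5], [2,6], [2,7], [3,4], [3,6], [3,7], [4,5], [4,6], [5,6], [5,7], [6,7]
  2-simplices (12): [1,2,6], [1,2,7], [1,3,4], [1,3,7], [1,4,5], [1,5,6], [2,4,5], [2,4,6], [2,5,7], [3,4,6], [3,6,7], [5,6,7]

so the chain groups are C_0 ≅ Z^7, C_1 ≅ Z^18, C_2 ≅ Z^12.

The boundary map ∂_1: C_1 → C_0 sends each edge [p,q] (with p < q) to q − p. For instance
  ∂[4,5] = [5] − [4].
As a 7×18 matrix over Z this has rank 6, with invariant factors (1,1,1,1,1,1).

The boundary map ∂_2: C_2 → C_1 sends each 2-simplex [p,q,r] to [q,r] − [p,r] + [p,q]. For instance
  ∂[1,4,5] = [4,5] − [1,5] + [1,4],
  ∂[2,5,7] = [5,7] − [2,7] + [2,5].
The resulting 18×12 matrix has rank 12, and its Smith normal form has invariant factors (1,1,1,1,1,1,1,1,1,1,1,2).

Computing H_k = (kernel of ∂_k) / (image of ∂_{k+1}):

  H_0: rank C_0 − rank ∂_1 = 7 − 6 = 1, and the invariant factors of ∂_1 are all 1, so H_0 ≅ Z.
  H_1: rank ker ∂_1 − rank ∂_2 = (18 − 6) − 12 = 0, and ∂_2 has invariant factor 2 > 1, so H_1 ≅ Z/2Z.
  H_2: rank ker ∂_2 − rank ∂_3 = (12 − 12) − 0 = 0, and there is no ∂_3, so H_2 ≅ 0.

As a check, the Euler characteristic is 7 − 18 + 12 = 1, which agrees with 1 − 0 + 0 = 1.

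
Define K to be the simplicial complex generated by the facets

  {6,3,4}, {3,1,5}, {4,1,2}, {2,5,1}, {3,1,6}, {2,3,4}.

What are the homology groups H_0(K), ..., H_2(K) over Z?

We work with the vertex ordering 1 < 2 < 3 < 4 < 5 < 6. The simplices of K, each written with vertices in increasing order, are:

  0-simplices (6): [1], [2], [3], [4], [5], [6]
  1-simplices (12): [1,2], [1,3], [1,4], [1,5], [1,6], [2,3], [2,4], [2,5], [3,4], [3,5], [3,6], [4,6]
  2-simplices (6): [1,2,4], [1,2,5], [1,3,5], [1,3,6], [2,3,4], [3,4,6]

giving chain groups C_0 ≅ Z^6, C_1 ≅ Z^12, C_2 ≅ Z^6.

The boundary map ∂_1: C_1 → C_0 maps an edge to its endpoints' difference, ∂[p,q] = q − p.
This gives a 6×12 integer matrix of rank 5; reducing to Smith normal form yields diagonal entries (1,1,1,1,1).

∂_2: C_2 → C_1 acts by ∂[p,q,r] = [q,r] − [p,r] + [p,q]. For instance
  ∂[1,3,5] = [3,5] − [1,5] + [1,3],
  ∂[1,3,6] = [3,6] − [1,6] + [1,3].
The resulting 12×6 matrix has rank 6, and its Smith normal form has invariant factors (1,1,1,1,1,1).

From H_k ≅ ker(∂_k) / im(∂_{k+1}) we obtain:

  H_0: rank C_0 − rank ∂_1 = 6 − 5 = 1, and the invariant factors of ∂_1 are all 1, so H_0 ≅ Z.
  H_1: rank ker ∂_1 − rank ∂_2 = (12 − 5) − 6 = 1, and the invariant factors of ∂_2 are all 1, so H_1 ≅ Z.
  H_2: rank ker ∂_2 − rank ∂_3 = (6 − 6) − 0 = 0, and there is no ∂_3, so H_2 ≅ 0.

H_0 = Z,  H_1 = Z,  H_2 = 0.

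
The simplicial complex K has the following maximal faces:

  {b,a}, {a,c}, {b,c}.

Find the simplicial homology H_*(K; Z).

Order the vertices as a < b < c. Listing each simplex with vertices in this order, K has dimension 1 with simplices:

  0-simplices (3): a, b, c
  1-simplices (3): ab, ac, bc

giving chain groups C_0 ≅ Z^3, C_1 ≅ Z^3.

The boundary map ∂_1: C_1 → C_0 is given by ∂[p,q] = [q] − [p].
As a 3×3 matrix over Z this has rank 2, with invariant factors (1,1).

Reading off H_k = ker ∂_k / im ∂_{k+1}:

  H_0: rank C_0 − rank ∂_1 = 3 − 2 = 1, and the invariant factors of ∂_1 are all 1, so H_0 = Z.
  H_1: rank ker ∂_1 − rank ∂_2 = (3 − 2) − 0 = 1, and there is no ∂_2, so H_1 = Z.

(K is a triangulation of the circle S^1.)

H_0 ≅ Z,  H_1 ≅ Z.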